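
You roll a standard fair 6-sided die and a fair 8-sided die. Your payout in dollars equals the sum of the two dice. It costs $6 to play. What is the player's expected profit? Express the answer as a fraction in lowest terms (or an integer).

Distribution of the sum of the two dice: 2 w.p. 1/48, 3 w.p. 1/24, 4 w.p. 1/16, 5 w.p. 1/12, 6 w.p. 5/48, 7 w.p. 1/8, …
E[payout] = (1/48)·2 + (1/24)·3 + (1/16)·4 + (1/12)·5 + (5/48)·6 + (1/8)·7 + (1/8)·8 + (1/8)·9 + (5/48)·10 + (1/12)·11 + (1/16)·12 + (1/24)·13 + (1/48)·14 = 8
Expected profit = 8 − 6 = 2

$2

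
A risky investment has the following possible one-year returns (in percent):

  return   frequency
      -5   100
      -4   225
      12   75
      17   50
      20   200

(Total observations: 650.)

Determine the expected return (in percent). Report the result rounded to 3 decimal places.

6.692

Total = 650, so P(return=-5) = 100/650, etc.
E[X] = (2/13)·(-5) + (9/26)·(-4) + (3/26)·12 + (1/13)·17 + (4/13)·20
     = 87/13 ≈ 6.692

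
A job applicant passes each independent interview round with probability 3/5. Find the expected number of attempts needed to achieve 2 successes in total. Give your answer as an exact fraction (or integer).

10/3

By linearity (sum of 2 independent geometric waits), E[trials] = 2/p = 2/(3/5) = 10/3.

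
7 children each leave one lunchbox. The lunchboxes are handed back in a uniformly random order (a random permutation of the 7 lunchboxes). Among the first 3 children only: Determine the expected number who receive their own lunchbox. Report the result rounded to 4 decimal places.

0.4286

Let Xᵢ = 1 if person i gets their own lunchbox. For each i, P(Xᵢ=1) = 1/7.
By linearity of expectation, E[X₁+…+X_3] = 3·(1/7) = 3/7.
≈ 0.4286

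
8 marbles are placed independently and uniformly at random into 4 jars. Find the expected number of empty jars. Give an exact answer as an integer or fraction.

6561/16384

Let Xⱼ=1 if jar j is empty. P(Xⱼ=1) = ((4-1)/4)^8 = 6561/65536.
By linearity, E[#empty] = 4·6561/65536 = 6561/16384.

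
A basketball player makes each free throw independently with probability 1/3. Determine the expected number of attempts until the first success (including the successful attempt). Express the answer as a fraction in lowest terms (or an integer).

3

For a geometric distribution, E[trials] = 1/p = 1/(1/3) = 3.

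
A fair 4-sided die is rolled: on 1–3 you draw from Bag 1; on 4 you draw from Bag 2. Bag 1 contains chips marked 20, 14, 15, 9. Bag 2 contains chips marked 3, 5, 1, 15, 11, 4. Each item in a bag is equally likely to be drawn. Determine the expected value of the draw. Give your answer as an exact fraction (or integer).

25/2

E[X | Bag 1] = (20 + 14 + 15 + 9)/4 = 29/2
E[X | Bag 2] = (3 + 5 + 1 + 15 + 11 + 4)/6 = 13/2
E[X] = (3/4)·29/2 + (1/4)·13/2 = 25/2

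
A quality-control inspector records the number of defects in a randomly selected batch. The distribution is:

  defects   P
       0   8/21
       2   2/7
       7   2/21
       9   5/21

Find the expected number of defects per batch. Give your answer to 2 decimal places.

E[X] = (8/21)·0 + (2/7)·2 + (2/21)·7 + (5/21)·9
     = 71/21 ≈ 3.38

3.38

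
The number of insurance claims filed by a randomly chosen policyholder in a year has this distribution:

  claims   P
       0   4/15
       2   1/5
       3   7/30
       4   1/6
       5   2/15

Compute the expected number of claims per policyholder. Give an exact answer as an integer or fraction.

E[X] = (4/15)·0 + (1/5)·2 + (7/30)·3 + (1/6)·4 + (2/15)·5
     = 73/30

73/30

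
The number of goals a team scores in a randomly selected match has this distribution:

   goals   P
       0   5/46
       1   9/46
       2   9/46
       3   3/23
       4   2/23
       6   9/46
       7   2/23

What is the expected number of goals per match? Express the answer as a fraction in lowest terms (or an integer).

E[X] = (5/46)·0 + (9/46)·1 + (9/46)·2 + (3/23)·3 + (2/23)·4 + (9/46)·6 + (2/23)·7
     = 143/46

143/46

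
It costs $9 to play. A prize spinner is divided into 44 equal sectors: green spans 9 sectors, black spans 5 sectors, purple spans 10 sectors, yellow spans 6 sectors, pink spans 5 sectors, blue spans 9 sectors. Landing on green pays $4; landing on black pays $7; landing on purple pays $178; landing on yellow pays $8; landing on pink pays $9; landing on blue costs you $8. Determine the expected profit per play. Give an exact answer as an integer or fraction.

369/11 dollars

E[payout] = (9/44)·4 + (5/44)·7 + (10/44)·178 + (6/44)·8 + (5/44)·9 + (9/44)·(-8) = 468/11
Expected profit = 468/11 − 9 = 369/11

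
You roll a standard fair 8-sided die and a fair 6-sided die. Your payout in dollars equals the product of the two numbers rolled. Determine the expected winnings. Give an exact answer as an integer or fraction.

Distribution of the product of the two numbers rolled: 1 w.p. 1/48, 2 w.p. 1/24, 3 w.p. 1/24, 4 w.p. 1/16, 5 w.p. 1/24, 6 w.p. 1/12, …
E[payout] = (1/48)·1 + (1/24)·2 + (1/24)·3 + (1/16)·4 + (1/24)·5 + (1/12)·6 + (1/48)·7 + (1/16)·8 + (1/48)·9 + (1/24)·10 + (1/12)·12 + (1/48)·14 + (1/24)·15 + (1/24)·16 + (1/24)·18 + (1/24)·20 + (1/48)·21 + (1/16)·24 + (1/48)·25 + (1/48)·28 + (1/24)·30 + (1/48)·32 + (1/48)·35 + (1/48)·36 + (1/48)·40 + (1/48)·42 + (1/48)·48 = 63/4

63/4 dollars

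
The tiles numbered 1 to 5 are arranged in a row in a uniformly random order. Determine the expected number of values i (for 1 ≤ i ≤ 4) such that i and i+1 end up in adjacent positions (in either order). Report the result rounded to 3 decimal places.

For each i ∈ {1,…,4}, let Xᵢ = 1 if i and i+1 are adjacent. P(Xᵢ=1) = 2·(5−1)!/5! = 2/5.
By linearity, E[ΣXᵢ] = (4)·(2/5) = 8/5.
≈ 1.600

1.600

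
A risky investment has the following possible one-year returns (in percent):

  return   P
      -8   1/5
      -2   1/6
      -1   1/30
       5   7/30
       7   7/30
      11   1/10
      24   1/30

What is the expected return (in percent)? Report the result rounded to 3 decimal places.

E[X] = (1/5)·(-8) + (1/6)·(-2) + (1/30)·(-1) + (7/30)·5 + (7/30)·7 + (1/10)·11 + (1/30)·24
     = 41/15 ≈ 2.733

2.733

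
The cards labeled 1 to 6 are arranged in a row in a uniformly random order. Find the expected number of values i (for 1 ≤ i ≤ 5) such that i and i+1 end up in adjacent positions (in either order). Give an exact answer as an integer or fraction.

5/3

For each i ∈ {1,…,5}, let Xᵢ = 1 if i and i+1 are adjacent. P(Xᵢ=1) = 2·(6−1)!/6! = 2/6.
By linearity, E[ΣXᵢ] = (5)·(2/6) = 5/3.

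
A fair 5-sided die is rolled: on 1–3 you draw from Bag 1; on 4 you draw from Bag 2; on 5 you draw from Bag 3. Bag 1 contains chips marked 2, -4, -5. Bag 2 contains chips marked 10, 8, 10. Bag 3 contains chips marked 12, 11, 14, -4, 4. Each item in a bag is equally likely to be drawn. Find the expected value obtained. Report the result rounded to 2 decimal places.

1.95

E[X | Bag 1] = (2 − 4 − 5)/3 = -7/3
E[X | Bag 2] = (10 + 8 + 10)/3 = 28/3
E[X | Bag 3] = (12 + 11 + 14 − 4 + 4)/5 = 37/5
E[X] = (3/5)·(-7/3) + (1/5)·28/3 + (1/5)·37/5 = 146/75 ≈ 1.95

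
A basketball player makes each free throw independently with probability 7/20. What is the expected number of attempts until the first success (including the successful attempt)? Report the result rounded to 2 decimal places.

2.86

For a geometric distribution, E[trials] = 1/p = 1/(7/20) = 20/7.
≈ 2.86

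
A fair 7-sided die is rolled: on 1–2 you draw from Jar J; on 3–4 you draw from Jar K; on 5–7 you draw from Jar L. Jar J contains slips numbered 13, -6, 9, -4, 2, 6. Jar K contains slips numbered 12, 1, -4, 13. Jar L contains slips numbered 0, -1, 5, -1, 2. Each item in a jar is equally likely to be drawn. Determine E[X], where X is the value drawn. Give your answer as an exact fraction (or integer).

62/21

E[X | Jar J] = (13 − 6 + 9 − 4 + 2 + 6)/6 = 10/3
E[X | Jar K] = (12 + 1 − 4 + 13)/4 = 11/2
E[X | Jar L] = (0 − 1 + 5 − 1 + 2)/5 = 1
E[X] = (2/7)·10/3 + (2/7)·11/2 + (3/7)·1 = 62/21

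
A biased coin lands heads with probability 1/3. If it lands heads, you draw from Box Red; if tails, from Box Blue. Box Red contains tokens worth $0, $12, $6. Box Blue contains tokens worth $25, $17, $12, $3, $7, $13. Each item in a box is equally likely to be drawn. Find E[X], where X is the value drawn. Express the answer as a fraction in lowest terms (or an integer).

E[X | Box Red] = (0 + 12 + 6)/3 = 6
E[X | Box Blue] = (25 + 17 + 12 + 3 + 7 + 13)/6 = 77/6
E[X] = (1/3)·6 + (2/3)·77/6 = 95/9

95/9 dollars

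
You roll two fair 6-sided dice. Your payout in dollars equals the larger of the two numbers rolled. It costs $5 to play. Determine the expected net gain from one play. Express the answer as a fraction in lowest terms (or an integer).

-19/36 dollars

Distribution of the larger of the two numbers rolled: 1 w.p. 1/36, 2 w.p. 1/12, 3 w.p. 5/36, 4 w.p. 7/36, 5 w.p. 1/4, 6 w.p. 11/36
E[payout] = (1/36)·1 + (1/12)·2 + (5/36)·3 + (7/36)·4 + (1/4)·5 + (11/36)·6 = 161/36
Expected profit = 161/36 − 5 = -19/36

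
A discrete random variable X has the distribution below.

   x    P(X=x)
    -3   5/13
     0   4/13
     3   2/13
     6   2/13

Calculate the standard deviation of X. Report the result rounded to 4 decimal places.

E[X] = 3/13, E[X²] = 135/13
Var(X) = E[X²] − (E[X])² = 135/13 − 9/169 = 1746/169
SD(X) = √(1746/169) ≈ 3.2142

3.2142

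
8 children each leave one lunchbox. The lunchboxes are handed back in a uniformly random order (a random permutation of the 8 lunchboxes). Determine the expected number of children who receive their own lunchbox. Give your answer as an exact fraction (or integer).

Let Xᵢ = 1 if person i gets their own lunchbox. For each i, P(Xᵢ=1) = 1/8.
By linearity of expectation, E[X₁+…+X_8] = 8·(1/8) = 1.

1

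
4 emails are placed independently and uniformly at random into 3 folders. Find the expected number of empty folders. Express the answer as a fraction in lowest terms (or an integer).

Let Xⱼ=1 if folder j is empty. P(Xⱼ=1) = ((3-1)/3)^4 = 16/81.
By linearity, E[#empty] = 3·16/81 = 16/27.

16/27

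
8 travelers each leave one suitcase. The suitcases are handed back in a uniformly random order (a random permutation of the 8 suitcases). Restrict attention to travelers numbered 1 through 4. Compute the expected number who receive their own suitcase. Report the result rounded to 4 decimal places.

0.5000

Let Xᵢ = 1 if person i gets their own suitcase. For each i, P(Xᵢ=1) = 1/8.
By linearity of expectation, E[X₁+…+X_4] = 4·(1/8) = 1/2.
≈ 0.5000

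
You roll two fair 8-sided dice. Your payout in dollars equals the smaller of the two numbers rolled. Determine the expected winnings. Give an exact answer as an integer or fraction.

Distribution of the smaller of the two numbers rolled: 1 w.p. 15/64, 2 w.p. 13/64, 3 w.p. 11/64, 4 w.p. 9/64, 5 w.p. 7/64, 6 w.p. 5/64, …
E[payout] = (15/64)·1 + (13/64)·2 + (11/64)·3 + (9/64)·4 + (7/64)·5 + (5/64)·6 + (3/64)·7 + (1/64)·8 = 51/16

51/16 dollars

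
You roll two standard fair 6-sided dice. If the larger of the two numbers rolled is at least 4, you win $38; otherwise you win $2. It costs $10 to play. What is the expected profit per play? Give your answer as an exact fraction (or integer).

E[payout] = (1/4)·2 + (3/4)·38 = 29
Expected profit = 29 − 10 = 19

$19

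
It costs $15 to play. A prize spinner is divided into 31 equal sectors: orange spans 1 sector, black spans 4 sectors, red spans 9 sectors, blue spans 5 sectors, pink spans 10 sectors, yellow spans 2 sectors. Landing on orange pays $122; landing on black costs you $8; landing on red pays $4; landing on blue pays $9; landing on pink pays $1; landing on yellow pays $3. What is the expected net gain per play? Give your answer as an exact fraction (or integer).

E[payout] = (1/31)·122 + (4/31)·(-8) + (9/31)·4 + (5/31)·9 + (10/31)·1 + (2/31)·3 = 187/31
Expected profit = 187/31 − 15 = -278/31

-278/31 dollars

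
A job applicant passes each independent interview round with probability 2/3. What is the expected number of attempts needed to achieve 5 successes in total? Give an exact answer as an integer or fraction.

By linearity (sum of 5 independent geometric waits), E[trials] = 5/p = 5/(2/3) = 15/2.

15/2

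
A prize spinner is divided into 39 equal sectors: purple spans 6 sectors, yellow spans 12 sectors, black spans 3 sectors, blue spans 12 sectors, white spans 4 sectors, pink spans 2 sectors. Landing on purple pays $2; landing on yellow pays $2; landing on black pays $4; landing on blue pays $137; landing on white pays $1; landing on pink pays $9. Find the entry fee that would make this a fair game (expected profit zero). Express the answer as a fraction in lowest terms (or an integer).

E[payout] = (6/39)·2 + (12/39)·2 + (3/39)·4 + (12/39)·137 + (4/39)·1 + (2/39)·9 = 1714/39
Fair fee = E[payout] = 1714/39

1714/39 dollars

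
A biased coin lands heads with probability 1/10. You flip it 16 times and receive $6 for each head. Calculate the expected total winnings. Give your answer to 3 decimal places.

$9.600

E[#heads] = 16·1/10 = 8/5 (linearity over flips).
E[winnings] = 6·8/5 = 48/5.
≈ 9.600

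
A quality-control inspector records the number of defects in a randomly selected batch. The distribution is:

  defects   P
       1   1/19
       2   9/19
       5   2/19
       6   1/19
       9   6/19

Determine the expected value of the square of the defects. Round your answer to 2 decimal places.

32.05

E[X²] = (1/19)·1 + (9/19)·4 + (2/19)·25 + (1/19)·36 + (6/19)·81
     = 609/19 ≈ 32.05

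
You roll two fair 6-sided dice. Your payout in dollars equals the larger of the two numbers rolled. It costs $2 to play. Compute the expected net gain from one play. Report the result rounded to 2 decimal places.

$2.47

Distribution of the larger of the two numbers rolled: 1 w.p. 1/36, 2 w.p. 1/12, 3 w.p. 5/36, 4 w.p. 7/36, 5 w.p. 1/4, 6 w.p. 11/36
E[payout] = (1/36)·1 + (1/12)·2 + (5/36)·3 + (7/36)·4 + (1/4)·5 + (11/36)·6 = 161/36
Expected profit = 161/36 − 2 = 89/36 ≈ $2.47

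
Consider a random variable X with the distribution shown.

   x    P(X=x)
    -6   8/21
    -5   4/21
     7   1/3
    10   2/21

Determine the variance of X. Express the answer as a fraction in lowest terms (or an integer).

19550/441

E[X] = (8/21)·(-6) + (4/21)·(-5) + (1/3)·7 + (2/21)·10 = 1/21
E[X²] = (8/21)·36 + (4/21)·25 + (1/3)·49 + (2/21)·100 = 133/3
Var(X) = 133/3 − (1/21)² = 19550/441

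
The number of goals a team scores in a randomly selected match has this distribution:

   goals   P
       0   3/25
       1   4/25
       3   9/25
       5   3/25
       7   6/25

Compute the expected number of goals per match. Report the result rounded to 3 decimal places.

E[X] = (3/25)·0 + (4/25)·1 + (9/25)·3 + (3/25)·5 + (6/25)·7
     = 88/25 ≈ 3.520

3.520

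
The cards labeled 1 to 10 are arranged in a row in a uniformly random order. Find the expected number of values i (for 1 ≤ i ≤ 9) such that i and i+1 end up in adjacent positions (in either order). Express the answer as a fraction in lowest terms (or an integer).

For each i ∈ {1,…,9}, let Xᵢ = 1 if i and i+1 are adjacent. P(Xᵢ=1) = 2·(10−1)!/10! = 2/10.
By linearity, E[ΣXᵢ] = (9)·(2/10) = 9/5.

9/5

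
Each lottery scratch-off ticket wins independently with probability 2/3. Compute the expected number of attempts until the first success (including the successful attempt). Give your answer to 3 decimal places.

For a geometric distribution, E[trials] = 1/p = 1/(2/3) = 3/2.
≈ 1.500

1.500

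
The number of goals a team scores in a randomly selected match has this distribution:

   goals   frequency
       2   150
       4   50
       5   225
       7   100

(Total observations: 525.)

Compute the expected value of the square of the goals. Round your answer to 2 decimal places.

22.71

Total = 525, so P(goals=2) = 150/525, etc.
E[X²] = (2/7)·4 + (2/21)·16 + (3/7)·25 + (4/21)·49
     = 159/7 ≈ 22.71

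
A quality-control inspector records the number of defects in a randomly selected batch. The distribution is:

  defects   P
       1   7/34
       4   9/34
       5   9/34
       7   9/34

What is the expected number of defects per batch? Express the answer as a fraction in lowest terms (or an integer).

151/34

E[X] = (7/34)·1 + (9/34)·4 + (9/34)·5 + (9/34)·7
     = 151/34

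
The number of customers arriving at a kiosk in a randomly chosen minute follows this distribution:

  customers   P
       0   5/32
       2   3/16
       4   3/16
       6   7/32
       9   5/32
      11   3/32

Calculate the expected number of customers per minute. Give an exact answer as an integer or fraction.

39/8

E[X] = (5/32)·0 + (3/16)·2 + (3/16)·4 + (7/32)·6 + (5/32)·9 + (3/32)·11
     = 39/8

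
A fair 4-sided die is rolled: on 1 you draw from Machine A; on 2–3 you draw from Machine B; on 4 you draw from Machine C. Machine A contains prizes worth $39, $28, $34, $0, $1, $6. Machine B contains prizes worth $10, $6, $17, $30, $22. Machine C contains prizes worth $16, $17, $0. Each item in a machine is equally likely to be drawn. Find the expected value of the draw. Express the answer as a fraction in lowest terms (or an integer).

63/4 dollars

E[X | Machine A] = (39 + 28 + 34 + 0 + 1 + 6)/6 = 18
E[X | Machine B] = (10 + 6 + 17 + 30 + 22)/5 = 17
E[X | Machine C] = (16 + 17 + 0)/3 = 11
E[X] = (1/4)·18 + (1/2)·17 + (1/4)·11 = 63/4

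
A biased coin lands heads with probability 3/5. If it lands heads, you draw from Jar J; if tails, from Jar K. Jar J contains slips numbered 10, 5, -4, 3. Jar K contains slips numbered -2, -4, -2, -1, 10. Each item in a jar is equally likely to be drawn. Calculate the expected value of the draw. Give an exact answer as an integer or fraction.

E[X | Jar J] = (10 + 5 − 4 + 3)/4 = 7/2
E[X | Jar K] = (-2 − 4 − 2 − 1 + 10)/5 = 1/5
E[X] = (3/5)·7/2 + (2/5)·1/5 = 109/50

109/50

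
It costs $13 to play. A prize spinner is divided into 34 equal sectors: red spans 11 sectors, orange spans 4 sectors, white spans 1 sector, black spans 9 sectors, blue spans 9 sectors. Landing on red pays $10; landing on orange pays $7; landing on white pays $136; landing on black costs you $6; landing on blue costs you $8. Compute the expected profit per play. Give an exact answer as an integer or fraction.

-147/17 dollars

E[payout] = (11/34)·10 + (4/34)·7 + (1/34)·136 + (9/34)·(-6) + (9/34)·(-8) = 74/17
Expected profit = 74/17 − 13 = -147/17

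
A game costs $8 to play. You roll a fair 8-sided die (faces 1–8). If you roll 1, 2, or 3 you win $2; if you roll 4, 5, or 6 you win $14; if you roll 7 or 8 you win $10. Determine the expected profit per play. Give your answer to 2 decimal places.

E[payout] = (3/8)·2 + (1/4)·10 + (3/8)·14 = 17/2
Expected profit = 17/2 − 8 = 1/2 ≈ $0.50

$0.50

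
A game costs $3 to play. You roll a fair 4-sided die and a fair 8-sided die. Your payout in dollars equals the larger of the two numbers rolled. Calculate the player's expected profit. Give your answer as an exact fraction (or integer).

Distribution of the larger of the two numbers rolled: 1 w.p. 1/32, 2 w.p. 3/32, 3 w.p. 5/32, 4 w.p. 7/32, 5 w.p. 1/8, 6 w.p. 1/8, …
E[payout] = (1/32)·1 + (3/32)·2 + (5/32)·3 + (7/32)·4 + (1/8)·5 + (1/8)·6 + (1/8)·7 + (1/8)·8 = 77/16
Expected profit = 77/16 − 3 = 29/16

29/16 dollars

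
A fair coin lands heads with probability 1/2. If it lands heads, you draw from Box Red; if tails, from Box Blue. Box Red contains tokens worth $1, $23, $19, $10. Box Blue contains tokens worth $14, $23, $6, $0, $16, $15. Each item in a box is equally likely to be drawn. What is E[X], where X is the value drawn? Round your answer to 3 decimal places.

$12.792

E[X | Box Red] = (1 + 23 + 19 + 10)/4 = 53/4
E[X | Box Blue] = (14 + 23 + 6 + 0 + 16 + 15)/6 = 37/3
E[X] = (1/2)·53/4 + (1/2)·37/3 = 307/24 ≈ 12.792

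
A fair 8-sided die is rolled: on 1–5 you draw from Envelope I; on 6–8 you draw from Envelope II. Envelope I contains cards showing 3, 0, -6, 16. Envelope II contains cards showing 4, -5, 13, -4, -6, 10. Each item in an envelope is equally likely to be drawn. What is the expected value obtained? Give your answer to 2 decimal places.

E[X | Envelope I] = (3 + 0 − 6 + 16)/4 = 13/4
E[X | Envelope II] = (4 − 5 + 13 − 4 − 6 + 10)/6 = 2
E[X] = (5/8)·13/4 + (3/8)·2 = 89/32 ≈ 2.78

2.78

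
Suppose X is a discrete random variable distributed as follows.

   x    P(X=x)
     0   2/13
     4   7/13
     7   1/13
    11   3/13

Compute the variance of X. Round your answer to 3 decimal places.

E[X] = (2/13)·0 + (7/13)·4 + (1/13)·7 + (3/13)·11 = 68/13
E[X²] = (2/13)·0 + (7/13)·16 + (1/13)·49 + (3/13)·121 = 524/13
Var(X) = 524/13 − (68/13)² = 2188/169 ≈ 12.947

12.947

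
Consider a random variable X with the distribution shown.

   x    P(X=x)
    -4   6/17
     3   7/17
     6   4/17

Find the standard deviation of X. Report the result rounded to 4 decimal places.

4.0370

E[X] = 21/17, E[X²] = 303/17
Var(X) = E[X²] − (E[X])² = 303/17 − 441/289 = 4710/289
SD(X) = √(4710/289) ≈ 4.0370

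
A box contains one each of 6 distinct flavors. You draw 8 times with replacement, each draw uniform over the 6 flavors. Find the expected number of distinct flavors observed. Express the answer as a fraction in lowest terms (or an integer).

Let Xⱼ=1 if type j appears at least once. P(Xⱼ=1) = 1 − ((6−1)/6)^8 = 1288991/1679616.
E[#distinct] = 6·1288991/1679616 = 1288991/279936.

1288991/279936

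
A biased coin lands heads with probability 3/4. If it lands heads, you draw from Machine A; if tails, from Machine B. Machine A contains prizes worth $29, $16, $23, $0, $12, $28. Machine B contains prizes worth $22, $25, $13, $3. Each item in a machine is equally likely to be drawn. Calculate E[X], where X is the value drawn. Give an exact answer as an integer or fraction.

E[X | Machine A] = (29 + 16 + 23 + 0 + 12 + 28)/6 = 18
E[X | Machine B] = (22 + 25 + 13 + 3)/4 = 63/4
E[X] = (3/4)·18 + (1/4)·63/4 = 279/16

279/16 dollars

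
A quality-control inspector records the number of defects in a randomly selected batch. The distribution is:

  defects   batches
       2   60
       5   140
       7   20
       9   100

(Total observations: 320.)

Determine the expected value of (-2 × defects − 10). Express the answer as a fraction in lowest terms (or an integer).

-173/8

Total = 320, so P(defects=2) = 60/320, etc.
E[-2x-10] = (3/16)·(-14) + (7/16)·(-20) + (1/16)·(-24) + (5/16)·(-28)
     = -173/8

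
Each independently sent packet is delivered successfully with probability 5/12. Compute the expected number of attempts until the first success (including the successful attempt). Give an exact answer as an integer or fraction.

12/5

For a geometric distribution, E[trials] = 1/p = 1/(5/12) = 12/5.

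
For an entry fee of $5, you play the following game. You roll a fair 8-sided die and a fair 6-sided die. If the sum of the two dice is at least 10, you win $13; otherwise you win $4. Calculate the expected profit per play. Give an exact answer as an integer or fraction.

E[payout] = (11/16)·4 + (5/16)·13 = 109/16
Expected profit = 109/16 − 5 = 29/16

29/16 dollars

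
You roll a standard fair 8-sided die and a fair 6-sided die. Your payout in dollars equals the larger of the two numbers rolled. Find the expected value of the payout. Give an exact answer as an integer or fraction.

251/48 dollars

Distribution of the larger of the two numbers rolled: 1 w.p. 1/48, 2 w.p. 1/16, 3 w.p. 5/48, 4 w.p. 7/48, 5 w.p. 3/16, 6 w.p. 11/48, …
E[payout] = (1/48)·1 + (1/16)·2 + (5/48)·3 + (7/48)·4 + (3/16)·5 + (11/48)·6 + (1/8)·7 + (1/8)·8 = 251/48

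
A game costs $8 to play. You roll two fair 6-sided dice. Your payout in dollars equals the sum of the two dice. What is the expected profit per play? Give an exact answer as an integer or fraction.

-$1

Distribution of the sum of the two dice: 2 w.p. 1/36, 3 w.p. 1/18, 4 w.p. 1/12, 5 w.p. 1/9, 6 w.p. 5/36, 7 w.p. 1/6, …
E[payout] = (1/36)·2 + (1/18)·3 + (1/12)·4 + (1/9)·5 + (5/36)·6 + (1/6)·7 + (5/36)·8 + (1/9)·9 + (1/12)·10 + (1/18)·11 + (1/36)·12 = 7
Expected profit = 7 − 8 = -1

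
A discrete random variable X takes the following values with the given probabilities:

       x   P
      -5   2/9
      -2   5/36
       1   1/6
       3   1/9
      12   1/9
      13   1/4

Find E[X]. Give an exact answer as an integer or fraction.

E[X] = (2/9)·(-5) + (5/36)·(-2) + (1/6)·1 + (1/9)·3 + (1/9)·12 + (1/4)·13
     = 133/36

133/36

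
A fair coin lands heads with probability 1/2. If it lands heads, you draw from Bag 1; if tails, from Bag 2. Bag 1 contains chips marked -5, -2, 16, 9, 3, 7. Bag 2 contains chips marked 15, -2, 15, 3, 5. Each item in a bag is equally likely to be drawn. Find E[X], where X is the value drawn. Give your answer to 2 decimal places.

E[X | Bag 1] = (-5 − 2 + 16 + 9 + 3 + 7)/6 = 14/3
E[X | Bag 2] = (15 − 2 + 15 + 3 + 5)/5 = 36/5
E[X] = (1/2)·14/3 + (1/2)·36/5 = 89/15 ≈ 5.93

5.93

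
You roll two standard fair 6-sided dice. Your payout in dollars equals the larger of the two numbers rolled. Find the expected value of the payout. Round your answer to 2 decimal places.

$4.47

Distribution of the larger of the two numbers rolled: 1 w.p. 1/36, 2 w.p. 1/12, 3 w.p. 5/36, 4 w.p. 7/36, 5 w.p. 1/4, 6 w.p. 11/36
E[payout] = (1/36)·1 + (1/12)·2 + (5/36)·3 + (7/36)·4 + (1/4)·5 + (11/36)·6 = 161/36
≈ $4.47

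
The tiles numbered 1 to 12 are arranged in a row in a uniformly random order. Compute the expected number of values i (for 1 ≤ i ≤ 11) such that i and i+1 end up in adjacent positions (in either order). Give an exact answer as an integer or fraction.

11/6

For each i ∈ {1,…,11}, let Xᵢ = 1 if i and i+1 are adjacent. P(Xᵢ=1) = 2·(12−1)!/12! = 2/12.
By linearity, E[ΣXᵢ] = (11)·(2/12) = 11/6.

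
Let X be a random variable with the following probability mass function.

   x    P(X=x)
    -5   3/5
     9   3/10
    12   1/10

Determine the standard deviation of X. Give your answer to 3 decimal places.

7.273

E[X] = 9/10, E[X²] = 537/10
Var(X) = E[X²] − (E[X])² = 537/10 − 81/100 = 5289/100
SD(X) = √(5289/100) ≈ 7.273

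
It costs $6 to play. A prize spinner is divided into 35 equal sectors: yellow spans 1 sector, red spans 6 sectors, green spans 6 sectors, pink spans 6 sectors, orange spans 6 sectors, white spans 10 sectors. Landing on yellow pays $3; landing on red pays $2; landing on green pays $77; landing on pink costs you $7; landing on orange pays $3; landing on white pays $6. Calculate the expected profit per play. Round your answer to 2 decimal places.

E[payout] = (1/35)·3 + (6/35)·2 + (6/35)·77 + (6/35)·(-7) + (6/35)·3 + (10/35)·6 = 513/35
Expected profit = 513/35 − 6 = 303/35 ≈ $8.66

$8.66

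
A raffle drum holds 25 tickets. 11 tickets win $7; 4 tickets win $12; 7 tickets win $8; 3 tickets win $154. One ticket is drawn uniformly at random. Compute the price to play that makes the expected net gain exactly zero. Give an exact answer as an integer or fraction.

643/25 dollars

E[payout] = (11/25)·7 + (4/25)·12 + (7/25)·8 + (3/25)·154 = 643/25
Fair fee = E[payout] = 643/25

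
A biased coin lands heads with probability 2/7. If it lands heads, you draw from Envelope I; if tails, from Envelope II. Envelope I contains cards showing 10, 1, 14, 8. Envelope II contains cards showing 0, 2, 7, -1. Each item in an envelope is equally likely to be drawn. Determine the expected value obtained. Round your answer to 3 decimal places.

3.786

E[X | Envelope I] = (10 + 1 + 14 + 8)/4 = 33/4
E[X | Envelope II] = (0 + 2 + 7 − 1)/4 = 2
E[X] = (2/7)·33/4 + (5/7)·2 = 53/14 ≈ 3.786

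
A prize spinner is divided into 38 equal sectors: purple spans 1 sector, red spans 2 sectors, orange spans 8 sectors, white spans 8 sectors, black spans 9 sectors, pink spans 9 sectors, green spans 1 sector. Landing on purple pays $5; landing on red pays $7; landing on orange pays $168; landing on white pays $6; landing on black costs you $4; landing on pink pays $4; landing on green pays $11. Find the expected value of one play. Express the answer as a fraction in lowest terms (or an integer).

E[payout] = (1/38)·5 + (2/38)·7 + (8/38)·168 + (8/38)·6 + (9/38)·(-4) + (9/38)·4 + (1/38)·11 = 711/19

711/19 dollars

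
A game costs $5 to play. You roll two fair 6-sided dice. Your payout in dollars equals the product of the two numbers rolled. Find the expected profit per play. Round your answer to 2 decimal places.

Distribution of the product of the two numbers rolled: 1 w.p. 1/36, 2 w.p. 1/18, 3 w.p. 1/18, 4 w.p. 1/12, 5 w.p. 1/18, 6 w.p. 1/9, …
E[payout] = (1/36)·1 + (1/18)·2 + (1/18)·3 + (1/12)·4 + (1/18)·5 + (1/9)·6 + (1/18)·8 + (1/36)·9 + (1/18)·10 + (1/9)·12 + (1/18)·15 + (1/36)·16 + (1/18)·18 + (1/18)·20 + (1/18)·24 + (1/36)·25 + (1/18)·30 + (1/36)·36 = 49/4
Expected profit = 49/4 − 5 = 29/4 ≈ $7.25

$7.25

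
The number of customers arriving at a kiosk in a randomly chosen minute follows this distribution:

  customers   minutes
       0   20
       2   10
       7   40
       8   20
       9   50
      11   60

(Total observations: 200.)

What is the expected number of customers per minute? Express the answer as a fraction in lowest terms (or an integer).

157/20

Total = 200, so P(customers=0) = 20/200, etc.
E[X] = (1/10)·0 + (1/20)·2 + (1/5)·7 + (1/10)·8 + (1/4)·9 + (3/10)·11
     = 157/20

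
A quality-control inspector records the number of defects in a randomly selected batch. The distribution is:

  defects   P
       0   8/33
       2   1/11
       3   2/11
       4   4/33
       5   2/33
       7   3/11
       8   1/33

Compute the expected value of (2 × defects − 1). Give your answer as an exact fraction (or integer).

E[2x-1] = (8/33)·(-1) + (1/11)·3 + (2/11)·5 + (4/33)·7 + (2/33)·9 + (3/11)·13 + (1/33)·15
     = 19/3

19/3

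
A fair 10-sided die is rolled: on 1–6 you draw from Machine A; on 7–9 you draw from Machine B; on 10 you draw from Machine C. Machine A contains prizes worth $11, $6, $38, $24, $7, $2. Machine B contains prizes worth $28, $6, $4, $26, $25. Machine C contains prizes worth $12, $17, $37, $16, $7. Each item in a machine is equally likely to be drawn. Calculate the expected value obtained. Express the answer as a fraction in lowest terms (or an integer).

E[X | Machine A] = (11 + 6 + 38 + 24 + 7 + 2)/6 = 44/3
E[X | Machine B] = (28 + 6 + 4 + 26 + 25)/5 = 89/5
E[X | Machine C] = (12 + 17 + 37 + 16 + 7)/5 = 89/5
E[X] = (3/5)·44/3 + (3/10)·89/5 + (1/10)·89/5 = 398/25

398/25 dollars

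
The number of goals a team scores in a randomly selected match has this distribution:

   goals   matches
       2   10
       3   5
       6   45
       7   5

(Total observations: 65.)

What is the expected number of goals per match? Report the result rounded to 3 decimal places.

Total = 65, so P(goals=2) = 10/65, etc.
E[X] = (2/13)·2 + (1/13)·3 + (9/13)·6 + (1/13)·7
     = 68/13 ≈ 5.231

5.231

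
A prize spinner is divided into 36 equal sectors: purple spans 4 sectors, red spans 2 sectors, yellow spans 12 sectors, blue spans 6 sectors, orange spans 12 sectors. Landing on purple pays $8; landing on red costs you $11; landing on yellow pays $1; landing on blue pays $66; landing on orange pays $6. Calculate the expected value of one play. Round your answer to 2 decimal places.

$13.61

E[payout] = (4/36)·8 + (2/36)·(-11) + (12/36)·1 + (6/36)·66 + (12/36)·6 = 245/18
≈ $13.61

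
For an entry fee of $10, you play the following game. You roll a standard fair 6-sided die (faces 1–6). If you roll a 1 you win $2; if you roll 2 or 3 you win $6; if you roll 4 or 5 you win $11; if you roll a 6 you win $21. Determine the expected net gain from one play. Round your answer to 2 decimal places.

-$0.50

E[payout] = (1/6)·2 + (1/3)·6 + (1/3)·11 + (1/6)·21 = 19/2
Expected profit = 19/2 − 10 = -1/2 ≈ -$0.50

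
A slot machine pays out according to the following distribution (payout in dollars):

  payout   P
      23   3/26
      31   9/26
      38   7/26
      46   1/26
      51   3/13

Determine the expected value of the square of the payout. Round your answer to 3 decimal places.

1464.077

E[X²] = (3/26)·529 + (9/26)·961 + (7/26)·1444 + (1/26)·2116 + (3/13)·2601
     = 19033/13 ≈ 1464.077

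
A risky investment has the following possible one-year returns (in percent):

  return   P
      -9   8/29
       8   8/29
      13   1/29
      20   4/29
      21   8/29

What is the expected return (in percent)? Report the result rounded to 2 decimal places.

8.72

E[X] = (8/29)·(-9) + (8/29)·8 + (1/29)·13 + (4/29)·20 + (8/29)·21
     = 253/29 ≈ 8.72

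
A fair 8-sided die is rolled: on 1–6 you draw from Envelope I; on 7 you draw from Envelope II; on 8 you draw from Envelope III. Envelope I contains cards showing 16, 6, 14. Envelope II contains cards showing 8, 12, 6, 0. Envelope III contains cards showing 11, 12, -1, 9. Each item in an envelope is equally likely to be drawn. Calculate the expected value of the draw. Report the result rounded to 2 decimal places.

10.78

E[X | Envelope I] = (16 + 6 + 14)/3 = 12
E[X | Envelope II] = (8 + 12 + 6 + 0)/4 = 13/2
E[X | Envelope III] = (11 + 12 − 1 + 9)/4 = 31/4
E[X] = (3/4)·12 + (1/8)·13/2 + (1/8)·31/4 = 345/32 ≈ 10.78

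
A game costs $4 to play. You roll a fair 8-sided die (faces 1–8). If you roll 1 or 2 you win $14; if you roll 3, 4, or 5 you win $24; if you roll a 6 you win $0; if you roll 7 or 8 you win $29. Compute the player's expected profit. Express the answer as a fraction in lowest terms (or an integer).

63/4 dollars

E[payout] = (1/8)·0 + (1/4)·14 + (3/8)·24 + (1/4)·29 = 79/4
Expected profit = 79/4 − 4 = 63/4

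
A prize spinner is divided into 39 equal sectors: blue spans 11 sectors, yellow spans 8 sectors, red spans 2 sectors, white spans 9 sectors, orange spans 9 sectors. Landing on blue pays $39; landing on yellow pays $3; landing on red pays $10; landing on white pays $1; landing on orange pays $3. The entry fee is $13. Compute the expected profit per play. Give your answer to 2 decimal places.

$0.05

E[payout] = (11/39)·39 + (8/39)·3 + (2/39)·10 + (9/39)·1 + (9/39)·3 = 509/39
Expected profit = 509/39 − 13 = 2/39 ≈ $0.05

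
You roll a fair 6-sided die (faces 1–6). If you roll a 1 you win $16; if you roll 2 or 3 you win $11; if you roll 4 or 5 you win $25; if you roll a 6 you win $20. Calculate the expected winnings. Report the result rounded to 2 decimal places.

E[payout] = (1/3)·11 + (1/6)·16 + (1/6)·20 + (1/3)·25 = 18
≈ $18.00

$18.00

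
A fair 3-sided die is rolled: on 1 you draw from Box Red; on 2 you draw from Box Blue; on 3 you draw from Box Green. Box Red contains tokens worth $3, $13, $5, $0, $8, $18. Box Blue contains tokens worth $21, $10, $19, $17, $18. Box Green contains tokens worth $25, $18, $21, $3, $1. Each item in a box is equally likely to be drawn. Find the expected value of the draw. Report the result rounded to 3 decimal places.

$12.811

E[X | Box Red] = (3 + 13 + 5 + 0 + 8 + 18)/6 = 47/6
E[X | Box Blue] = (21 + 10 + 19 + 17 + 18)/5 = 17
E[X | Box Green] = (25 + 18 + 21 + 3 + 1)/5 = 68/5
E[X] = (1/3)·47/6 + (1/3)·17 + (1/3)·68/5 = 1153/90 ≈ 12.811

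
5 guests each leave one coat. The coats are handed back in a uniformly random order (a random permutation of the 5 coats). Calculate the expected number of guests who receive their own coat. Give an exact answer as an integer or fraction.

Let Xᵢ = 1 if person i gets their own coat. For each i, P(Xᵢ=1) = 1/5.
By linearity of expectation, E[X₁+…+X_5] = 5·(1/5) = 1.

1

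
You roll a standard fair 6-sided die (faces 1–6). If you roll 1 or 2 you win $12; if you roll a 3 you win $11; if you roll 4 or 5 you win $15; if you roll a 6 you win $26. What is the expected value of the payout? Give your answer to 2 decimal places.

E[payout] = (1/6)·11 + (1/3)·12 + (1/3)·15 + (1/6)·26 = 91/6
≈ $15.17

$15.17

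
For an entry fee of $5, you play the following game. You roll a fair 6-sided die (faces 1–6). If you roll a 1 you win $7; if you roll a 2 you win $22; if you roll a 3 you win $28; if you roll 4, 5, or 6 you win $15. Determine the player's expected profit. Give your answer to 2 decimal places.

$12.00

E[payout] = (1/6)·7 + (1/2)·15 + (1/6)·22 + (1/6)·28 = 17
Expected profit = 17 − 5 = 12 ≈ $12.00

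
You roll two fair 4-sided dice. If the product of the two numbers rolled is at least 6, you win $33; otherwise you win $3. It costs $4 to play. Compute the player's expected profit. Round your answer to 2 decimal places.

$14.00

E[payout] = (1/2)·3 + (1/2)·33 = 18
Expected profit = 18 − 4 = 14 ≈ $14.00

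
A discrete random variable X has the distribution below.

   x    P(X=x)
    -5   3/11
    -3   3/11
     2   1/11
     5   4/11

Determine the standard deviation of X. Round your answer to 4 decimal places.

4.3237

E[X] = -2/11, E[X²] = 206/11
Var(X) = E[X²] − (E[X])² = 206/11 − 4/121 = 2262/121
SD(X) = √(2262/121) ≈ 4.3237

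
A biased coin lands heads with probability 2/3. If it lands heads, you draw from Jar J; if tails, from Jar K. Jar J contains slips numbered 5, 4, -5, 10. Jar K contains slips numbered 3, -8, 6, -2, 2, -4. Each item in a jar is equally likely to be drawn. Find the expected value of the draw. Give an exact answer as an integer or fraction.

E[X | Jar J] = (5 + 4 − 5 + 10)/4 = 7/2
E[X | Jar K] = (3 − 8 + 6 − 2 + 2 − 4)/6 = -1/2
E[X] = (2/3)·7/2 + (1/3)·(-1/2) = 13/6

13/6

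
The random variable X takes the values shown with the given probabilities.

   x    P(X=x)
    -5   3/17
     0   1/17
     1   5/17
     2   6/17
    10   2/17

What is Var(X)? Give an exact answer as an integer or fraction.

E[X] = (3/17)·(-5) + (1/17)·0 + (5/17)·1 + (6/17)·2 + (2/17)·10 = 22/17
E[X²] = (3/17)·25 + (1/17)·0 + (5/17)·1 + (6/17)·4 + (2/17)·100 = 304/17
Var(X) = 304/17 − (22/17)² = 4684/289

4684/289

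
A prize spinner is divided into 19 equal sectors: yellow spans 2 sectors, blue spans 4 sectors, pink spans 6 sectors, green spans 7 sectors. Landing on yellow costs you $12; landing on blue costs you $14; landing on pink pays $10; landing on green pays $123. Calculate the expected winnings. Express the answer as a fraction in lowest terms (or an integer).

841/19 dollars

E[payout] = (2/19)·(-12) + (4/19)·(-14) + (6/19)·10 + (7/19)·123 = 841/19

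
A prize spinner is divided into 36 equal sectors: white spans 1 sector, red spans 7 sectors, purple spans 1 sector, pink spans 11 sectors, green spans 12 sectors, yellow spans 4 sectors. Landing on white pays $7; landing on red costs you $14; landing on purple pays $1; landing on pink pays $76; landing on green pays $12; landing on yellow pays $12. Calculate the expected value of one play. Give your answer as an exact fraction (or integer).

469/18 dollars

E[payout] = (1/36)·7 + (7/36)·(-14) + (1/36)·1 + (11/36)·76 + (12/36)·12 + (4/36)·12 = 469/18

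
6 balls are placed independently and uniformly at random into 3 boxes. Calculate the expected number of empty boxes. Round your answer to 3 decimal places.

0.263

Let Xⱼ=1 if box j is empty. P(Xⱼ=1) = ((3-1)/3)^6 = 64/729.
By linearity, E[#empty] = 3·64/729 = 64/243.
≈ 0.263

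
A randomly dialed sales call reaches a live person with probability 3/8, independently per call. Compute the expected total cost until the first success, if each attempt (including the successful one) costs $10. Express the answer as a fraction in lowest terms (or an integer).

80/3 dollars

E[#attempts] = 1/p = 8/3; E[cost] = 10·8/3 = 80/3.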